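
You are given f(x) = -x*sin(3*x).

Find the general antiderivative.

Check any antiderivative F(x) by computing F'(x) and comparing it with f(x).
Check: d/dx[(3*x*cos(3*x) - sin(3*x))/9] = -x*sin(3*x) = f(x).

F(x) = (3*x*cos(3*x) - sin(3*x))/9 + C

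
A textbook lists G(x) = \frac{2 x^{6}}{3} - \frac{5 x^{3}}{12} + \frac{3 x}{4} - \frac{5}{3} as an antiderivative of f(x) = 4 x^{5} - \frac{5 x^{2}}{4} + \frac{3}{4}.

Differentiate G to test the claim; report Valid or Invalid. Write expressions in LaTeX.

d/dx[G] = 4 x^{5} - \frac{5 x^{2}}{4} + \frac{3}{4}
This equals f(x) exactly, so the claim holds.

Valid. The derivative of G reproduces f.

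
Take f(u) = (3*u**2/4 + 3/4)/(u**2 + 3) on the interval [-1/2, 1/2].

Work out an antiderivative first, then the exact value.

A first test for any F(u): its u-derivative must equal f(u) identically.
F(u) = 3*u/4 - sqrt(3)*atan(sqrt(3)*u/3)/2 is an antiderivative of f.
Check: d/du[3*u/4 - sqrt(3)*atan(sqrt(3)*u/3)/2] = (3*u**2 + 3)/(4*u**2 + 12), which equals f(u).
F(1/2) = -sqrt(3)*atan(sqrt(3)/6)/2 + 3/8; F(-1/2) = -3/8 + sqrt(3)*atan(sqrt(3)/6)/2.
Integral = F(1/2) - F(-1/2) = -sqrt(3)*atan(sqrt(3)/6) + 3/4.

Antiderivative: F(u) = 3*u/4 - sqrt(3)*atan(sqrt(3)*u/3)/2; value = -sqrt(3)*atan(sqrt(3)/6) + 3/4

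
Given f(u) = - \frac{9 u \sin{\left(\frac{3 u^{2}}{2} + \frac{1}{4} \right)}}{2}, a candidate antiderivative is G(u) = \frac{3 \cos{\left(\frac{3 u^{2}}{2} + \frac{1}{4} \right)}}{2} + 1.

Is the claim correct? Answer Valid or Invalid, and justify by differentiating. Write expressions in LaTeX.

Valid: G'(u) = f(u).

d/du[G] = - \frac{9 u \sin{\left(\frac{3 u^{2}}{2} + \frac{1}{4} \right)}}{2}
This equals f(u) exactly, so the claim holds.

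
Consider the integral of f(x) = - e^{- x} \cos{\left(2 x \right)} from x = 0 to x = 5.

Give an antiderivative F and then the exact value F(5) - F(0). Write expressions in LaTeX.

Check any antiderivative F(x) by computing F'(x) and comparing it with f(x).
F(x) = - \frac{2 e^{- x} \sin{\left(2 x \right)}}{5} + \frac{e^{- x} \cos{\left(2 x \right)}}{5} is an antiderivative of f.
Check: d/dx[- \frac{2 e^{- x} \sin{\left(2 x \right)}}{5} + \frac{e^{- x} \cos{\left(2 x \right)}}{5}] = - e^{- x} \cos{\left(2 x \right)} = f(x).
F(5) = \frac{\cos{\left(10 \right)}}{5 e^{5}} - \frac{2 \sin{\left(10 \right)}}{5 e^{5}}; F(0) = \frac{1}{5}.
Integral = F(5) - F(0) = - \frac{1}{5} + \frac{\cos{\left(10 \right)}}{5 e^{5}} - \frac{2 \sin{\left(10 \right)}}{5 e^{5}}.

Antiderivative: F(x) = - \frac{2 e^{- x} \sin{\left(2 x \right)}}{5} + \frac{e^{- x} \cos{\left(2 x \right)}}{5}; value = - \frac{1}{5} + \frac{\cos{\left(10 \right)}}{5 e^{5}} - \frac{2 \sin{\left(10 \right)}}{5 e^{5}}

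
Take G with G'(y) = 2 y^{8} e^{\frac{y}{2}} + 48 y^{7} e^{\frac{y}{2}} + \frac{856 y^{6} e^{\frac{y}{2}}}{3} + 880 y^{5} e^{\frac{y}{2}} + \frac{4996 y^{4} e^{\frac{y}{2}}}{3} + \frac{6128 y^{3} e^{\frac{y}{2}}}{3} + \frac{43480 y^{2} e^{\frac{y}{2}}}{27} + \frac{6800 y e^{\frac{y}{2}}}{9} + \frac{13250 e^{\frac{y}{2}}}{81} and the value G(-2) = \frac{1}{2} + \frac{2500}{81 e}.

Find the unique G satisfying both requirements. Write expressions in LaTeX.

Recognize the product-rule pattern: G'(y) = u'v + uv' with u = 4 \left(- y^{2} - 2 y - \frac{5}{3}\right)^{4}, v = e^{\frac{y}{2}}, so integration by parts undoes it.
A general antiderivative is 4 \left(- y^{2} - 2 y - \frac{5}{3}\right)^{4} e^{\frac{y}{2}} + C.
The condition gives C = \frac{1}{2} + \frac{2500}{81 e} - (\frac{2500}{81 e}) = \frac{1}{2}.
So G(y) = 4 y^{8} e^{\frac{y}{2}} + 32 y^{7} e^{\frac{y}{2}} + \frac{368 y^{6} e^{\frac{y}{2}}}{3} + 288 y^{5} e^{\frac{y}{2}} + \frac{1352 y^{4} e^{\frac{y}{2}}}{3} + 480 y^{3} e^{\frac{y}{2}} + \frac{9200 y^{2} e^{\frac{y}{2}}}{27} + \frac{4000 y e^{\frac{y}{2}}}{27} + \frac{2500 e^{\frac{y}{2}}}{81} + \frac{1}{2}.
Check: d/dy[4 y^{8} e^{\frac{y}{2}} + 32 y^{7} e^{\frac{y}{2}} + \frac{368 y^{6} e^{\frac{y}{2}}}{3} + 288 y^{5} e^{\frac{y}{2}} + \frac{1352 y^{4} e^{\frac{y}{2}}}{3} + 480 y^{3} e^{\frac{y}{2}} + \frac{9200 y^{2} e^{\frac{y}{2}}}{27} + \frac{4000 y e^{\frac{y}{2}}}{27} + \frac{2500 e^{\frac{y}{2}}}{81} + \frac{1}{2}] = 2 y^{8} e^{\frac{y}{2}} + 48 y^{7} e^{\frac{y}{2}} + \frac{856 y^{6} e^{\frac{y}{2}}}{3} + 880 y^{5} e^{\frac{y}{2}} + \frac{4996 y^{4} e^{\frac{y}{2}}}{3} + \frac{6128 y^{3} e^{\frac{y}{2}}}{3} + \frac{43480 y^{2} e^{\frac{y}{2}}}{27} + \frac{6800 y e^{\frac{y}{2}}}{9} + \frac{13250 e^{\frac{y}{2}}}{81} = G'(y).

G(y) = 4 y^{8} e^{\frac{y}{2}} + 32 y^{7} e^{\frac{y}{2}} + \frac{368 y^{6} e^{\frac{y}{2}}}{3} + 288 y^{5} e^{\frac{y}{2}} + \frac{1352 y^{4} e^{\frac{y}{2}}}{3} + 480 y^{3} e^{\frac{y}{2}} + \frac{9200 y^{2} e^{\frac{y}{2}}}{27} + \frac{4000 y e^{\frac{y}{2}}}{27} + \frac{2500 e^{\frac{y}{2}}}{81} + \frac{1}{2}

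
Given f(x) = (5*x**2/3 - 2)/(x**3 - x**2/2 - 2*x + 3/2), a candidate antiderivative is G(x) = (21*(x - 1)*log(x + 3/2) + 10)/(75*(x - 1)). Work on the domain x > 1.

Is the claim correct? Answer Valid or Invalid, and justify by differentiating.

Invalid: d/dx[G] - f = -104/(75*x - 75), which is not 0.

d/dx[G] = (42*x**2 - 104*x + 12)/(150*x**3 - 75*x**2 - 300*x + 225)
d/dx[G] - f(x) = -104/(75*x - 75) != 0.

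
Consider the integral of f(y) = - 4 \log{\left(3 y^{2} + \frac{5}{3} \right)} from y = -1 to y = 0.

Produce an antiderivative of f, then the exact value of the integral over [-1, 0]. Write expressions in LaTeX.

A candidate is checked by its d/dy: the result must match f(y).
F(y) = - 4 y \log{\left(3 y^{2} + \frac{5}{3} \right)} + 8 y - \frac{8 \sqrt{5} \operatorname{atan}{\left(\frac{3 \sqrt{5} y}{5} \right)}}{3} is an antiderivative of f.
Check: d/dy[- 4 y \log{\left(3 y^{2} + \frac{5}{3} \right)} + 8 y - \frac{8 \sqrt{5} \operatorname{atan}{\left(\frac{3 \sqrt{5} y}{5} \right)}}{3}] = - 4 \log{\left(3 y^{2} + \frac{5}{3} \right)} = f(y).
F(0) = 0; F(-1) = -8 + \frac{8 \sqrt{5} \operatorname{atan}{\left(\frac{3 \sqrt{5}}{5} \right)}}{3} + 4 \log{\left(\frac{14}{3} \right)}.
Integral = F(0) - F(-1) = - 4 \log{\left(\frac{14}{3} \right)} - \frac{8 \sqrt{5} \operatorname{atan}{\left(\frac{3 \sqrt{5}}{5} \right)}}{3} + 8.

Antiderivative: F(y) = - 4 y \log{\left(3 y^{2} + \frac{5}{3} \right)} + 8 y - \frac{8 \sqrt{5} \operatorname{atan}{\left(\frac{3 \sqrt{5} y}{5} \right)}}{3}; value = - 4 \log{\left(\frac{14}{3} \right)} - \frac{8 \sqrt{5} \operatorname{atan}{\left(\frac{3 \sqrt{5}}{5} \right)}}{3} + 8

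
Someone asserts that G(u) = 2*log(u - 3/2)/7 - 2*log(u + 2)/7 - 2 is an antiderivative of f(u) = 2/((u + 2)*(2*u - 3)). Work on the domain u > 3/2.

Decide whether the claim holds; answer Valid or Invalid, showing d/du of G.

Valid - the claim checks out under differentiation.

d/du[G] = 2/(2*u**2 + u - 6)
This equals f(u) exactly, so the claim holds.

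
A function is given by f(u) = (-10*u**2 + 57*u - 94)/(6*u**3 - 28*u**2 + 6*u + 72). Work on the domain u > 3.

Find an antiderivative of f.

An antiderivative is F(u) = -(10*u*log(3*u/2 + 2) - 30*log(3*u/2 + 2) - 3)/(6*(u - 3)).

Recover f(u) by differentiating a candidate F(u); any mismatch rules it out.
Check: d/du[-(10*u*log(3*u/2 + 2) - 30*log(3*u/2 + 2) - 3)/(6*(u - 3))] = (-10*u**2 + 57*u - 94)/(6*u**3 - 28*u**2 + 6*u + 72) = f(u).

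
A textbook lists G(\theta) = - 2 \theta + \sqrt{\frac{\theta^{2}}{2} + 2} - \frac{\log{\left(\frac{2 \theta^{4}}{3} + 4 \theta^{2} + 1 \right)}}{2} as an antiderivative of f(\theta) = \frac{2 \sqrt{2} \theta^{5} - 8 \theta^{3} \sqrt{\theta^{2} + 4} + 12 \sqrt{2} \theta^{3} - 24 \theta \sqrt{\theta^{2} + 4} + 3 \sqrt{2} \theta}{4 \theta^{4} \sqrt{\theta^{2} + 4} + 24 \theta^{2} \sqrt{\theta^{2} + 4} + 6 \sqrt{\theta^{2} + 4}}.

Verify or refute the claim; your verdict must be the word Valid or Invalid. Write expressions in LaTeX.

Invalid: d/d\theta[G] - f = -2, which is not 0.

d/d\theta[G] = \frac{2 \sqrt{2} \theta^{5} - 8 \theta^{4} \sqrt{\theta^{2} + 4} - 8 \theta^{3} \sqrt{\theta^{2} + 4} + 12 \sqrt{2} \theta^{3} - 48 \theta^{2} \sqrt{\theta^{2} + 4} - 24 \theta \sqrt{\theta^{2} + 4} + 3 \sqrt{2} \theta - 12 \sqrt{\theta^{2} + 4}}{4 \theta^{4} \sqrt{\theta^{2} + 4} + 24 \theta^{2} \sqrt{\theta^{2} + 4} + 6 \sqrt{\theta^{2} + 4}}
d/d\theta[G] - f(\theta) = -2 != 0.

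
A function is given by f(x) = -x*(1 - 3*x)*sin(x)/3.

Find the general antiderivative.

Differentiate the proposed F(x) back; it has to land on f(x) exactly.
Check: d/dx[-x**2*cos(x) + 2*x*sin(x) + x*cos(x)/3 - sin(x)/3 + 2*cos(x)] = x**2*sin(x) - x*sin(x)/3, which equals f(x).

F(x) = -x**2*cos(x) + 2*x*sin(x) + x*cos(x)/3 - sin(x)/3 + 2*cos(x) + C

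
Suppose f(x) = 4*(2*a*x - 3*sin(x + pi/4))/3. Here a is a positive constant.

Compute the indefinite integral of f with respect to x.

F(x) = 4*(a*x**2 + 3*cos(x + pi/4))/3 + C

Differentiate the proposed F(x) back; it has to land on f(x) exactly.
Check: d/dx[4*(a*x**2 + 3*cos(x + pi/4))/3] = 8*a*x/3 - 4*sin(x + pi/4), which equals f(x).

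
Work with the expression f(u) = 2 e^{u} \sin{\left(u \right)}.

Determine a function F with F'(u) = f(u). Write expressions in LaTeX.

An antiderivative is F(u) = e^{u} \sin{\left(u \right)} - e^{u} \cos{\left(u \right)}.

Whatever form F(u) takes, F'(u) = f(u) is non-negotiable.
Check: d/du[e^{u} \sin{\left(u \right)} - e^{u} \cos{\left(u \right)}] = 2 e^{u} \sin{\left(u \right)} = f(u).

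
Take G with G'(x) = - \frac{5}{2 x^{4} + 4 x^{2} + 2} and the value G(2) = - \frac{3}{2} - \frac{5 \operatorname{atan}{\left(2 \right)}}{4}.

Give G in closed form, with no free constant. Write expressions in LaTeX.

G(x) = \frac{- 4 x^{2} - 5 x - 5 \left(x^{2} + 1\right) \operatorname{atan}{\left(x \right)} - 4}{4 \left(x^{2} + 1\right)}

For G(x) to be correct, d/dx[G] must agree with the stated G'(x) identically.
A general antiderivative is - \frac{5 x}{4 x^{2} + 4} - \frac{5 \operatorname{atan}{\left(x \right)}}{4} + C.
The condition gives C = - \frac{3}{2} - \frac{5 \operatorname{atan}{\left(2 \right)}}{4} - (- \frac{5 \operatorname{atan}{\left(2 \right)}}{4} - \frac{1}{2}) = -1.
So G(x) = \frac{- 4 x^{2} - 5 x - 5 \left(x^{2} + 1\right) \operatorname{atan}{\left(x \right)} - 4}{4 \left(x^{2} + 1\right)}.
Check: d/dx[\frac{- 4 x^{2} - 5 x - 5 \left(x^{2} + 1\right) \operatorname{atan}{\left(x \right)} - 4}{4 \left(x^{2} + 1\right)}] = - \frac{5}{2 x^{4} + 4 x^{2} + 2} = G'(x).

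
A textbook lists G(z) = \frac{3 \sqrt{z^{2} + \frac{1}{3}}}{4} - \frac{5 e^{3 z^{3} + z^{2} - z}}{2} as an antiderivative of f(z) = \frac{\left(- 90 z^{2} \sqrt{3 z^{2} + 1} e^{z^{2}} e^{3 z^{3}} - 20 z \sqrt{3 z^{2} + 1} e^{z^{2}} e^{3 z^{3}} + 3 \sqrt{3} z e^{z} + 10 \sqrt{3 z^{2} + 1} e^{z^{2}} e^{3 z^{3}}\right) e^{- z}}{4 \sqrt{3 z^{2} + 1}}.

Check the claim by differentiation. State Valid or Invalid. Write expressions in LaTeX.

d/dz[G] = \frac{- 90 z^{2} \sqrt{3 z^{2} + 1} e^{- z} e^{z^{2}} e^{3 z^{3}} - 20 z \sqrt{3 z^{2} + 1} e^{- z} e^{z^{2}} e^{3 z^{3}} + 3 \sqrt{3} z + 10 \sqrt{3 z^{2} + 1} e^{- z} e^{z^{2}} e^{3 z^{3}}}{4 \sqrt{3 z^{2} + 1}}
This equals f(z) exactly, so the claim holds.

Valid - differentiating G returns exactly f.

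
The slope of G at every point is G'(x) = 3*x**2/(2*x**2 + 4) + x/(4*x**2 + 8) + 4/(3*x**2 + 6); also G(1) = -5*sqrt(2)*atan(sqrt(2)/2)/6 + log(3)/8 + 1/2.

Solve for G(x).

G(x) = (36*x + 3*log(x**2 + 2) - 20*sqrt(2)*atan(sqrt(2)*x/2) - 24)/24

The integrand splits into summands that can be handled one at a time.
A general antiderivative is 3*x/2 + log(x**2 + 2)/8 - 5*sqrt(2)*atan(sqrt(2)*x/2)/6 + C.
The condition gives C = -5*sqrt(2)*atan(sqrt(2)/2)/6 + log(3)/8 + 1/2 - (-5*sqrt(2)*atan(sqrt(2)/2)/6 + log(3)/8 + 3/2) = -1.
So G(x) = (36*x + 3*log(x**2 + 2) - 20*sqrt(2)*atan(sqrt(2)*x/2) - 24)/24.
Check: d/dx[(36*x + 3*log(x**2 + 2) - 20*sqrt(2)*atan(sqrt(2)*x/2) - 24)/24] = (18*x**2 + 3*x + 16)/(12*x**2 + 24), which equals G'(x).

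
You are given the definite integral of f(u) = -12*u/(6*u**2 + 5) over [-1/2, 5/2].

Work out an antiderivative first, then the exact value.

The substitution w = 2*u**2 + 5/3 works: f is exactly (dF/dw)*(dw/du) for that inner function.
F(u) = -log(2*u**2 + 5/3) is an antiderivative of f.
Check: d/du[-log(2*u**2 + 5/3)] = -12*u/(6*u**2 + 5) = f(u).
F(5/2) = -log(85/6); F(-1/2) = -log(13/6).
Integral = F(5/2) - F(-1/2) = -log(85/6) + log(13/6).

Antiderivative: F(u) = -log(2*u**2 + 5/3); value = -log(85/6) + log(13/6)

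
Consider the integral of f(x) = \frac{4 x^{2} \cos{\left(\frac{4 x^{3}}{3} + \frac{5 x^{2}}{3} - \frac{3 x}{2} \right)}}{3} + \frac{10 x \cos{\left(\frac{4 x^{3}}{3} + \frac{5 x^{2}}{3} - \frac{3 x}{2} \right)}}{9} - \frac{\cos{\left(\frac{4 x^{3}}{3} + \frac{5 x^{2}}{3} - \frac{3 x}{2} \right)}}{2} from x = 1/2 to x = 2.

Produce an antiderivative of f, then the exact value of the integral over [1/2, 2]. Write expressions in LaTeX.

Antiderivative: F(x) = \frac{\sin{\left(\frac{4 x^{3}}{3} + \frac{5 x^{2}}{3} - \frac{3 x}{2} \right)}}{3}; value = \frac{\sin{\left(\frac{1}{6} \right)}}{3} + \frac{\sin{\left(\frac{43}{3} \right)}}{3}

f matches the chain-rule pattern g'(h)*h' with inner function h(x) = \frac{4 x^{3}}{3} + \frac{5 x^{2}}{3} - \frac{3 x}{2}; substituting u = h(x) collapses the integral.
F(x) = \frac{\sin{\left(\frac{4 x^{3}}{3} + \frac{5 x^{2}}{3} - \frac{3 x}{2} \right)}}{3} is an antiderivative of f.
Check: d/dx[\frac{\sin{\left(\frac{4 x^{3}}{3} + \frac{5 x^{2}}{3} - \frac{3 x}{2} \right)}}{3}] = \frac{4 x^{2} \cos{\left(\frac{4 x^{3}}{3} + \frac{5 x^{2}}{3} - \frac{3 x}{2} \right)}}{3} + \frac{10 x \cos{\left(\frac{4 x^{3}}{3} + \frac{5 x^{2}}{3} - \frac{3 x}{2} \right)}}{9} - \frac{\cos{\left(\frac{4 x^{3}}{3} + \frac{5 x^{2}}{3} - \frac{3 x}{2} \right)}}{2} = f(x).
F(2) = \frac{\sin{\left(\frac{43}{3} \right)}}{3}; F(1/2) = - \frac{\sin{\left(\frac{1}{6} \right)}}{3}.
Integral = F(2) - F(1/2) = \frac{\sin{\left(\frac{1}{6} \right)}}{3} + \frac{\sin{\left(\frac{43}{3} \right)}}{3}.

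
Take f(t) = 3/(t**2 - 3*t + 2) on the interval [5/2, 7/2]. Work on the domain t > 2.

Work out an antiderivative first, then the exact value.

The denominator factors as (t - 2)*(t - 1); partial fractions split f into directly integrable pieces: -3/(t - 1) + 3/(t - 2).
F(t) = 3*(log(t - 2) - log(t - 1)) is an antiderivative of f.
Check: d/dt[3*(log(t - 2) - log(t - 1))] = 3/(t**2 - 3*t + 2) = f(t).
F(7/2) = -3*log(5/2) + 3*log(3/2); F(5/2) = -3*log(2) - 3*log(3/2).
Integral = F(7/2) - F(5/2) = -3*log(5/2) + 3*log(2) + 6*log(3/2).

Antiderivative: F(t) = 3*(log(t - 2) - log(t - 1)); value = -3*log(5/2) + 3*log(2) + 6*log(3/2)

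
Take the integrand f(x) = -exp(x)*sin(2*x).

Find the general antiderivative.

F(x) = (-sin(2*x) + 2*cos(2*x))*exp(x)/5 + C

For F(x) to be correct the identity F'(x) - f(x) = 0 must hold.
Check: d/dx[(-sin(2*x) + 2*cos(2*x))*exp(x)/5] = -exp(x)*sin(2*x) = f(x).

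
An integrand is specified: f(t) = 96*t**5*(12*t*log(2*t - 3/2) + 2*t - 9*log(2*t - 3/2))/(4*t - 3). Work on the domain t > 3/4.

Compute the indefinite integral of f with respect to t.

F(t) = 48*t**6*log(2*t - 3/2) + C

f has the shape u'v + uv' for u = 48*t**6 and v = log(2*t - 3/2) — it is the derivative of the product u*v.
Check: d/dt[48*t**6*log(2*t - 3/2)] = (1152*t**6*log(2*t - 3/2) + 192*t**6 - 864*t**5*log(2*t - 3/2))/(4*t - 3), which equals f(t).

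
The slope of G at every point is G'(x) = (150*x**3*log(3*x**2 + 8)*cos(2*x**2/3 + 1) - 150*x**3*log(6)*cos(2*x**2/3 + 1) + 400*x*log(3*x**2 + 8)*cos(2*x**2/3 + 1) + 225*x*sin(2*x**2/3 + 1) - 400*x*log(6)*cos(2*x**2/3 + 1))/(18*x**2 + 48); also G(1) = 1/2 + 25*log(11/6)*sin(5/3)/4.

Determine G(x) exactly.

G(x) = 25*log(x**2/2 + 4/3)*sin(2*x**2/3 + 1)/4 + 1/2

G'(x) has the shape u'v + uv' for u = 25*log(x**2/2 + 4/3)/4 and v = sin(2*x**2/3 + 1) — it is the derivative of the product u*v.
A general antiderivative is 25*log(x**2/2 + 4/3)*sin(2*x**2/3 + 1)/4 + C.
The condition gives C = 1/2 + 25*log(11/6)*sin(5/3)/4 - (25*log(11/6)*sin(5/3)/4) = 1/2.
So G(x) = 25*log(x**2/2 + 4/3)*sin(2*x**2/3 + 1)/4 + 1/2.
Check: d/dx[25*log(x**2/2 + 4/3)*sin(2*x**2/3 + 1)/4 + 1/2] = (150*x**3*log(3*x**2 + 8)*cos(2*x**2/3 + 1) - 150*x**3*log(6)*cos(2*x**2/3 + 1) + 400*x*log(3*x**2 + 8)*cos(2*x**2/3 + 1) + 225*x*sin(2*x**2/3 + 1) - 400*x*log(6)*cos(2*x**2/3 + 1))/(18*x**2 + 48) = G'(x).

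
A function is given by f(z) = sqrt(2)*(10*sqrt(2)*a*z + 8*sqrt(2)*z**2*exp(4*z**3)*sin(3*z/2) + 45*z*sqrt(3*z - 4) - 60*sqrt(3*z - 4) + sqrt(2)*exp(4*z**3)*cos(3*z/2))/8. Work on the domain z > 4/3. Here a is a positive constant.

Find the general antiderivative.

F(z) = 5*a*z**2/4 + 9*z**2*sqrt(3*z/2 - 2)/2 - 12*z*sqrt(3*z/2 - 2) + 8*sqrt(3*z/2 - 2) + exp(4*z**3)*sin(3*z/2)/6 + C

A first test for any F(z): its z-derivative must equal f(z) identically.
Check: d/dz[5*a*z**2/4 + 9*z**2*sqrt(3*z/2 - 2)/2 - 12*z*sqrt(3*z/2 - 2) + 8*sqrt(3*z/2 - 2) + exp(4*z**3)*sin(3*z/2)/6] = sqrt(2)*(10*sqrt(2)*a*z*sqrt(3*z - 4) + 8*sqrt(2)*z**2*sqrt(3*z - 4)*exp(4*z**3)*sin(3*z/2) + 135*z**2 - 360*z + sqrt(2)*sqrt(3*z - 4)*exp(4*z**3)*cos(3*z/2) + 240)/(8*sqrt(3*z - 4)), which equals f(z).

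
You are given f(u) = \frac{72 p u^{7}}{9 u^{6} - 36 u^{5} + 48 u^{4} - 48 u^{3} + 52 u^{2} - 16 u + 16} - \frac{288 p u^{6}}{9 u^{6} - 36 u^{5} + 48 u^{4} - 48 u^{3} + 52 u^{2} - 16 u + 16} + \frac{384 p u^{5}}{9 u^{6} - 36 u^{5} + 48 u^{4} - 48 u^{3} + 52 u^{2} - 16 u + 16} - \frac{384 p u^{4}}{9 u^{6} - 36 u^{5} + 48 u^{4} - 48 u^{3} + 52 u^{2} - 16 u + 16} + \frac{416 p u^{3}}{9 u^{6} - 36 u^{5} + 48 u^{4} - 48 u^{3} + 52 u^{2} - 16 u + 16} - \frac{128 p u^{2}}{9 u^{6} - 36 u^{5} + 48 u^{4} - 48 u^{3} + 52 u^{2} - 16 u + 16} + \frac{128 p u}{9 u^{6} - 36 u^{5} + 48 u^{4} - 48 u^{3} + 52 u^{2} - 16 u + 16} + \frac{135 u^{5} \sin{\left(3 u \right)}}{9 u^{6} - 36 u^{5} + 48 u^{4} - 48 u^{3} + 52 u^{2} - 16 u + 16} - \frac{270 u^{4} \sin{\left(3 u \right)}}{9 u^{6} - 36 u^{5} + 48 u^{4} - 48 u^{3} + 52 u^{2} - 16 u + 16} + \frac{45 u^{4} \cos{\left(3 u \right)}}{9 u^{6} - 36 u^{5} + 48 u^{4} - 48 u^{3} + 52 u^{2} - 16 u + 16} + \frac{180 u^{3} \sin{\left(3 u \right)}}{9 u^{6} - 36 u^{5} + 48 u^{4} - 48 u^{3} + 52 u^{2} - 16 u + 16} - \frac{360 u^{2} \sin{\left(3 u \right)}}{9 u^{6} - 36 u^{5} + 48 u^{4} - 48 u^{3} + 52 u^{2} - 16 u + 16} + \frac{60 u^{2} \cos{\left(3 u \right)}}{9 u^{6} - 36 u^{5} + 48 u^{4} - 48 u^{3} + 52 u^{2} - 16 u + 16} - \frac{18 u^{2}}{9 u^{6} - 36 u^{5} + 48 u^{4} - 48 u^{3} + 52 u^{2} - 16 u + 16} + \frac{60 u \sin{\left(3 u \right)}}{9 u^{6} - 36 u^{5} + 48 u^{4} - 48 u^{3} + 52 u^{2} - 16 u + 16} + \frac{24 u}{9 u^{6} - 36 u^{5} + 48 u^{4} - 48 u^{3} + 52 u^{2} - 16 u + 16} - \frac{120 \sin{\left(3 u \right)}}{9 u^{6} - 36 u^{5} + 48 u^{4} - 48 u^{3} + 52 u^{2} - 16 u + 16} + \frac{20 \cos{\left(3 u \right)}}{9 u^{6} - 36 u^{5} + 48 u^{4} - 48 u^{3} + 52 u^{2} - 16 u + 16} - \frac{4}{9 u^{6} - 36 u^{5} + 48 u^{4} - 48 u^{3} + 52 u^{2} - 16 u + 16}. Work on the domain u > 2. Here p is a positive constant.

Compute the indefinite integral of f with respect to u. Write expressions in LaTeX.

The integrand splits into summands that can be handled one at a time.
Check: d/du[\frac{12 p u^{5} - 24 p u^{4} + 8 p u^{3} - 16 p u^{2} - 15 u^{2} \cos{\left(3 u \right)} - 10 \cos{\left(3 u \right)} + 2}{\left(u - 2\right) \left(3 u^{2} + 2\right)}] = \frac{72 p u^{7} - 288 p u^{6} + 384 p u^{5} - 384 p u^{4} + 416 p u^{3} - 128 p u^{2} + 128 p u + 135 u^{5} \sin{\left(3 u \right)} - 270 u^{4} \sin{\left(3 u \right)} + 45 u^{4} \cos{\left(3 u \right)} + 180 u^{3} \sin{\left(3 u \right)} - 360 u^{2} \sin{\left(3 u \right)} + 60 u^{2} \cos{\left(3 u \right)} - 18 u^{2} + 60 u \sin{\left(3 u \right)} + 24 u - 120 \sin{\left(3 u \right)} + 20 \cos{\left(3 u \right)} - 4}{9 u^{6} - 36 u^{5} + 48 u^{4} - 48 u^{3} + 52 u^{2} - 16 u + 16}, which equals f(u).

F(u) = \frac{12 p u^{5} - 24 p u^{4} + 8 p u^{3} - 16 p u^{2} - 15 u^{2} \cos{\left(3 u \right)} - 10 \cos{\left(3 u \right)} + 2}{\left(u - 2\right) \left(3 u^{2} + 2\right)} + C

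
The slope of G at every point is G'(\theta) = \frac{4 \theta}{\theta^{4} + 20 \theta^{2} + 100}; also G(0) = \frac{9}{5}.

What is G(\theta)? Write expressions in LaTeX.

G'(\theta) matches the chain-rule pattern g'(h)*h' with inner function h(\theta) = \frac{\theta^{2}}{2} + 5; substituting u = h(\theta) collapses the integral.
A general antiderivative is - \frac{1}{\frac{\theta^{2}}{2} + 5} + C.
The condition gives C = \frac{9}{5} - (- \frac{1}{5}) = 2.
So G(\theta) = 2 - \frac{1}{\frac{\theta^{2}}{2} + 5}.
Check: d/d\theta[2 - \frac{1}{\frac{\theta^{2}}{2} + 5}] = \frac{4 \theta}{\theta^{4} + 20 \theta^{2} + 100} = G'(\theta).

G(\theta) = 2 - \frac{1}{\frac{\theta^{2}}{2} + 5}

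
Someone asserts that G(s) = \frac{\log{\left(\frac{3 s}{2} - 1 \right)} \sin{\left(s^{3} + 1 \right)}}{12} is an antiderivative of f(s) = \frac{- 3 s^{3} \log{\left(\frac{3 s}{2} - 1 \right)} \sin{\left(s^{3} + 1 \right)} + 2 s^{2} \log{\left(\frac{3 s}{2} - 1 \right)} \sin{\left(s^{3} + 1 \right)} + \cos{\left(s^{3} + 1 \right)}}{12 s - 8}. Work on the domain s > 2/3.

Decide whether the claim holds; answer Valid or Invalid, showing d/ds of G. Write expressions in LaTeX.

Invalid: d/ds[G] - f = \frac{3 s^{3} \log{\left(\frac{3 s}{2} - 1 \right)} \sin{\left(s^{3} + 1 \right)} + 3 s^{3} \log{\left(\frac{3 s}{2} - 1 \right)} \cos{\left(s^{3} + 1 \right)} - 2 s^{2} \log{\left(\frac{3 s}{2} - 1 \right)} \sin{\left(s^{3} + 1 \right)} - 2 s^{2} \log{\left(\frac{3 s}{2} - 1 \right)} \cos{\left(s^{3} + 1 \right)} + \sin{\left(s^{3} + 1 \right)} - \cos{\left(s^{3} + 1 \right)}}{12 s - 8}, which is not 0.

d/ds[G] = \frac{3 s^{3} \log{\left(\frac{3 s}{2} - 1 \right)} \cos{\left(s^{3} + 1 \right)} - 2 s^{2} \log{\left(\frac{3 s}{2} - 1 \right)} \cos{\left(s^{3} + 1 \right)} + \sin{\left(s^{3} + 1 \right)}}{12 s - 8}
d/ds[G] - f(s) = \frac{3 s^{3} \log{\left(\frac{3 s}{2} - 1 \right)} \sin{\left(s^{3} + 1 \right)} + 3 s^{3} \log{\left(\frac{3 s}{2} - 1 \right)} \cos{\left(s^{3} + 1 \right)} - 2 s^{2} \log{\left(\frac{3 s}{2} - 1 \right)} \sin{\left(s^{3} + 1 \right)} - 2 s^{2} \log{\left(\frac{3 s}{2} - 1 \right)} \cos{\left(s^{3} + 1 \right)} + \sin{\left(s^{3} + 1 \right)} - \cos{\left(s^{3} + 1 \right)}}{12 s - 8} != 0.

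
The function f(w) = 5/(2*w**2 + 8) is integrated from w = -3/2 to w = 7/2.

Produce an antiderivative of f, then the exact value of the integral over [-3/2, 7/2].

For F(w) to be correct the identity F'(w) - f(w) = 0 must hold.
F(w) = 5*atan(w/2)/4 is an antiderivative of f.
Check: d/dw[5*atan(w/2)/4] = 5/(2*w**2 + 8) = f(w).
F(7/2) = 5*atan(7/4)/4; F(-3/2) = -5*atan(3/4)/4.
Integral = F(7/2) - F(-3/2) = 5*atan(3/4)/4 + 5*atan(7/4)/4.

Antiderivative: F(w) = 5*atan(w/2)/4; value = 5*atan(3/4)/4 + 5*atan(7/4)/4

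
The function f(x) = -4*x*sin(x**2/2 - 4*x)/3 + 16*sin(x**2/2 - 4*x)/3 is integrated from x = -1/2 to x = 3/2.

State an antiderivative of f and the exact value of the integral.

Antiderivative: F(x) = 4*cos(x**2/2 - 4*x)/3; value = 4*cos(39/8)/3 - 4*cos(17/8)/3

The substitution u = x**2/2 - 4*x works: f is exactly (dF/du)*(du/dx) for that inner function.
F(x) = 4*cos(x**2/2 - 4*x)/3 is an antiderivative of f.
Check: d/dx[4*cos(x**2/2 - 4*x)/3] = -4*x*sin(x**2/2 - 4*x)/3 + 16*sin(x**2/2 - 4*x)/3 = f(x).
F(3/2) = 4*cos(39/8)/3; F(-1/2) = 4*cos(17/8)/3.
Integral = F(3/2) - F(-1/2) = 4*cos(39/8)/3 - 4*cos(17/8)/3.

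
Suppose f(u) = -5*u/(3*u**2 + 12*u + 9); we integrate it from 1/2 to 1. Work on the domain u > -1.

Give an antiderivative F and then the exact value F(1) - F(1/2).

Antiderivative: F(u) = 5*log(u + 1)/6 - 5*log(u + 3)/2; value = -5*log(4)/2 - 5*log(3/2)/6 + 5*log(2)/6 + 5*log(7/2)/2

Factor the denominator (3*(u + 1)*(u + 3)) and decompose: f = -5/(2*(u + 3)) + 5/(6*(u + 1)); each piece integrates to a log, atan, or power term.
F(u) = 5*log(u + 1)/6 - 5*log(u + 3)/2 is an antiderivative of f.
Check: d/du[5*log(u + 1)/6 - 5*log(u + 3)/2] = -5*u/(3*u**2 + 12*u + 9) = f(u).
F(1) = -5*log(4)/2 + 5*log(2)/6; F(1/2) = -5*log(7/2)/2 + 5*log(3/2)/6.
Integral = F(1) - F(1/2) = -5*log(4)/2 - 5*log(3/2)/6 + 5*log(2)/6 + 5*log(7/2)/2.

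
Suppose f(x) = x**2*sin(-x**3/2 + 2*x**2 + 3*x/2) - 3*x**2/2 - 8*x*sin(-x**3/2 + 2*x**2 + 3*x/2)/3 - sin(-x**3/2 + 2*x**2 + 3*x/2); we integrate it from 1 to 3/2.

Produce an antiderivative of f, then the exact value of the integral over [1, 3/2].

Integrate term by term and add the pieces.
F(x) = -x**3/2 + 2*cos(-x**3/2 + 2*x**2 + 3*x/2)/3 is an antiderivative of f.
Check: d/dx[-x**3/2 + 2*cos(-x**3/2 + 2*x**2 + 3*x/2)/3] = x**2*sin(-x**3/2 + 2*x**2 + 3*x/2) - 3*x**2/2 - 8*x*sin(-x**3/2 + 2*x**2 + 3*x/2)/3 - sin(-x**3/2 + 2*x**2 + 3*x/2) = f(x).
F(3/2) = -27/16 + 2*cos(81/16)/3; F(1) = 2*cos(3)/3 - 1/2.
Integral = F(3/2) - F(1) = -19/16 + 2*cos(81/16)/3 - 2*cos(3)/3.

Antiderivative: F(x) = -x**3/2 + 2*cos(-x**3/2 + 2*x**2 + 3*x/2)/3; value = -19/16 + 2*cos(81/16)/3 - 2*cos(3)/3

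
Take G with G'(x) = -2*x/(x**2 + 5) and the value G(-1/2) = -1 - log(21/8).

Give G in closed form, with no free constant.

G(x) = -log(x**2 + 5) - 1 + log(2)

G'(x) matches the chain-rule pattern g'(h)*h' with inner function h(x) = x**2/2 + 5/2; substituting u = h(x) collapses the integral.
A general antiderivative is -log(x**2/2 + 5/2) + C.
The condition gives C = -1 - log(21/8) - (-log(21/8)) = -1.
So G(x) = -log(x**2 + 5) - 1 + log(2).
Check: d/dx[-log(x**2 + 5) - 1 + log(2)] = -2*x/(x**2 + 5) = G'(x).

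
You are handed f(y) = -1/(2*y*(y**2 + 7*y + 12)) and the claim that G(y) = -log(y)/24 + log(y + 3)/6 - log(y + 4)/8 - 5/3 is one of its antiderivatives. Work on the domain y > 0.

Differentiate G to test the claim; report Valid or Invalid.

d/dy[G] = -1/(2*y**3 + 14*y**2 + 24*y)
This equals f(y) exactly, so the claim holds.

Valid - the claim checks out under differentiation.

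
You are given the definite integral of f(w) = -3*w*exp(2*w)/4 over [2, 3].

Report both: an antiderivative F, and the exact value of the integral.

f has the shape u'v + uv' for u = 3/16 - 3*w/8 and v = exp(2*w) — it is the derivative of the product u*v.
F(w) = -3*w*exp(2*w)/8 + 3*exp(2*w)/16 is an antiderivative of f.
Check: d/dw[-3*w*exp(2*w)/8 + 3*exp(2*w)/16] = -3*w*exp(2*w)/4 = f(w).
F(3) = -15*exp(6)/16; F(2) = -9*exp(4)/16.
Integral = F(3) - F(2) = -15*exp(6)/16 + 9*exp(4)/16.

Antiderivative: F(w) = -3*w*exp(2*w)/8 + 3*exp(2*w)/16; value = -15*exp(6)/16 + 9*exp(4)/16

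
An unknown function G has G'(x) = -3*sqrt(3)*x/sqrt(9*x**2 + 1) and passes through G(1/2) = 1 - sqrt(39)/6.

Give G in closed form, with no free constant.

G(x) = sqrt(3)*(-sqrt(9*x**2 + 1) + sqrt(3))/3

G'(x) matches the chain-rule pattern g'(h)*h' with inner function h(x) = 3*x**2 + 1/3; substituting u = h(x) collapses the integral.
A general antiderivative is -sqrt(3*x**2 + 1/3) + C.
The condition gives C = 1 - sqrt(39)/6 - (-sqrt(39)/6) = 1.
So G(x) = sqrt(3)*(-sqrt(9*x**2 + 1) + sqrt(3))/3.
Check: d/dx[sqrt(3)*(-sqrt(9*x**2 + 1) + sqrt(3))/3] = -3*sqrt(3)*x/sqrt(9*x**2 + 1) = G'(x).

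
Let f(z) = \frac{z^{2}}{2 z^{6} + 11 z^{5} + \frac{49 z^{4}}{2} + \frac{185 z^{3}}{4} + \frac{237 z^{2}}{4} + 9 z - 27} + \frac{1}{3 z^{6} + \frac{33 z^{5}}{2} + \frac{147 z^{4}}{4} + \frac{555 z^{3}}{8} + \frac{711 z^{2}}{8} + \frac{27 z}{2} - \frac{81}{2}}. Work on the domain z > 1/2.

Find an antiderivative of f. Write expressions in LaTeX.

An antiderivative is F(z) = \frac{321750 z \log{\left(z - \frac{1}{2} \right)} + 2323594 z \log{\left(z + \frac{3}{2} \right)} - 1972000 z \log{\left(z + 3 \right)} - 336672 z \log{\left(z^{2} + 4 \right)} + 328608 z \operatorname{atan}{\left(\frac{z}{2} \right)} + 482625 \log{\left(z - \frac{1}{2} \right)} + 3485391 \log{\left(z + \frac{3}{2} \right)} - 2958000 \log{\left(z + 3 \right)} - 505008 \log{\left(z^{2} + 4 \right)} + 492912 \operatorname{atan}{\left(\frac{z}{2} \right)} + 3248700}{41769000 z + 62653500}.

The denominator factors as 3 \left(z + 3\right) \left(2 z - 1\right) \left(2 z + 3\right)^{2} \left(z^{2} + 4\right); partial fractions split f into directly integrable pieces: - \frac{8 \left(167 z - 163\right)}{82875 \left(z^{2} + 4\right)} + \frac{751}{6750 \left(2 z + 3\right)} - \frac{14}{45 \left(2 z + 3\right)^{2}} + \frac{11}{714 \left(2 z - 1\right)} - \frac{116}{2457 \left(z + 3\right)}.
Check: d/dz[\frac{321750 z \log{\left(z - \frac{1}{2} \right)} + 2323594 z \log{\left(z + \frac{3}{2} \right)} - 1972000 z \log{\left(z + 3 \right)} - 336672 z \log{\left(z^{2} + 4 \right)} + 328608 z \operatorname{atan}{\left(\frac{z}{2} \right)} + 482625 \log{\left(z - \frac{1}{2} \right)} + 3485391 \log{\left(z + \frac{3}{2} \right)} - 2958000 \log{\left(z + 3 \right)} - 505008 \log{\left(z^{2} + 4 \right)} + 492912 \operatorname{atan}{\left(\frac{z}{2} \right)} + 3248700}{41769000 z + 62653500}] = \frac{12 z^{2} + 8}{24 z^{6} + 132 z^{5} + 294 z^{4} + 555 z^{3} + 711 z^{2} + 108 z - 324}, which equals f(z).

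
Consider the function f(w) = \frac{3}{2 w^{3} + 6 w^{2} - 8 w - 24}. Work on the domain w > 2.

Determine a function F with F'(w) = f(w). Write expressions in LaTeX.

An antiderivative is F(w) = \frac{3 \log{\left(w - 2 \right)}}{40} - \frac{3 \log{\left(w + 2 \right)}}{8} + \frac{3 \log{\left(w + 3 \right)}}{10}.

The denominator factors as 2 \left(w - 2\right) \left(w + 2\right) \left(w + 3\right); partial fractions split f into directly integrable pieces: \frac{3}{10 \left(w + 3\right)} - \frac{3}{8 \left(w + 2\right)} + \frac{3}{40 \left(w - 2\right)}.
Check: d/dw[\frac{3 \log{\left(w - 2 \right)}}{40} - \frac{3 \log{\left(w + 2 \right)}}{8} + \frac{3 \log{\left(w + 3 \right)}}{10}] = \frac{3}{2 w^{3} + 6 w^{2} - 8 w - 24} = f(w).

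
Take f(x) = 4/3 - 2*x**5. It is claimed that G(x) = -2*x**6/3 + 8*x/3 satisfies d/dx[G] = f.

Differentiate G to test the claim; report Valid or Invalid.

d/dx[G] = 8/3 - 4*x**5
d/dx[G] - f(x) = 4/3 - 2*x**5 != 0.

Invalid: d/dx[G] - f = 4/3 - 2*x**5, which is not 0.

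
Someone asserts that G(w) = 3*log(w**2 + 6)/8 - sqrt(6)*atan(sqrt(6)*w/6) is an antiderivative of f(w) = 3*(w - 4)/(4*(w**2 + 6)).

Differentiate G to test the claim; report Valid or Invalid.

Invalid: d/dw[G] - f = -3/(w**2 + 6), which is not 0.

d/dw[G] = (3*w - 24)/(4*w**2 + 24)
d/dw[G] - f(w) = -3/(w**2 + 6) != 0.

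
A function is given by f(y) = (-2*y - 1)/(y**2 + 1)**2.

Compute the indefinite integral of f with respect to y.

F(y) = (-y**2*atan(y) - y - atan(y) + 2)/(2*y**2 + 2) + C

Recover f(y) by differentiating a candidate F(y); any mismatch rules it out.
Check: d/dy[(-y**2*atan(y) - y - atan(y) + 2)/(2*y**2 + 2)] = (-2*y - 1)/(y**4 + 2*y**2 + 1), which equals f(y).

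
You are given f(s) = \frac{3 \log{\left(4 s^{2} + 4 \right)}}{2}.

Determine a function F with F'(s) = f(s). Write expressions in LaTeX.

A candidate is checked by its d/ds: the result must match f(s).
Check: d/ds[\frac{3 \left(s \log{\left(4 s^{2} + 4 \right)} - 2 s + 2 \operatorname{atan}{\left(s \right)}\right)}{2}] = \frac{3 \log{\left(s^{2} + 1 \right)}}{2} + 3 \log{\left(2 \right)}, which equals f(s).

An antiderivative is F(s) = \frac{3 \left(s \log{\left(4 s^{2} + 4 \right)} - 2 s + 2 \operatorname{atan}{\left(s \right)}\right)}{2}.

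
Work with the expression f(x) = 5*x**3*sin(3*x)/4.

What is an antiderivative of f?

For F(x) to be correct the identity F'(x) - f(x) = 0 must hold.
Check: d/dx[-5*x**3*cos(3*x)/12 + 5*x**2*sin(3*x)/12 + 5*x*cos(3*x)/18 - 5*sin(3*x)/54] = 5*x**3*sin(3*x)/4 = f(x).

An antiderivative is F(x) = -5*x**3*cos(3*x)/12 + 5*x**2*sin(3*x)/12 + 5*x*cos(3*x)/18 - 5*sin(3*x)/54.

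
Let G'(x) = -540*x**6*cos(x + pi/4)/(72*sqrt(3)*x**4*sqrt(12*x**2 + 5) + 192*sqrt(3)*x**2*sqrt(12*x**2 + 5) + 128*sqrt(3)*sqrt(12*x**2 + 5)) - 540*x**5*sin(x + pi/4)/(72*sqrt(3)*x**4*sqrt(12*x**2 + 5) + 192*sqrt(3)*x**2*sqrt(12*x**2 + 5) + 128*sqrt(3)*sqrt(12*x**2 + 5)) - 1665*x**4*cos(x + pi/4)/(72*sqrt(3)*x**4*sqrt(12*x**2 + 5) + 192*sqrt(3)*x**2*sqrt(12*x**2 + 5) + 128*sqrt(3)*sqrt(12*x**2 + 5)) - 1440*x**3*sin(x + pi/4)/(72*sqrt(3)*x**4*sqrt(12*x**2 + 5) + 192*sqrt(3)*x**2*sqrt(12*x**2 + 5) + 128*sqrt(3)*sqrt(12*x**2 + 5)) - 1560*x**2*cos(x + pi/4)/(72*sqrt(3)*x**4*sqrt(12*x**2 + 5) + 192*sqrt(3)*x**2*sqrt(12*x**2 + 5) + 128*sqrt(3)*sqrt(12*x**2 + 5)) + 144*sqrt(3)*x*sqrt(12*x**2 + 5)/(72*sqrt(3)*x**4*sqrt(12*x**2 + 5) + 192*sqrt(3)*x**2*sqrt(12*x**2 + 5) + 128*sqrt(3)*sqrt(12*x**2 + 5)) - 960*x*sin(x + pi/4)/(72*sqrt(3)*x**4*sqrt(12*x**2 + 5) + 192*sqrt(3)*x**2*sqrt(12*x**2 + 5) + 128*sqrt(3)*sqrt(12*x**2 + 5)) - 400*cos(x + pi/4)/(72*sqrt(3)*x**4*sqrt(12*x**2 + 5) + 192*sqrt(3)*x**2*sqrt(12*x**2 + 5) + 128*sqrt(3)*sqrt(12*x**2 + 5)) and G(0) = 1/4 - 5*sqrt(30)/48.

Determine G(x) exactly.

G(x) = (72*x**2 - 5*sqrt(3)*(3*x**2 + 4)*sqrt(12*x**2 + 5)*sin(x + pi/4) + 24)/(24*(3*x**2 + 4))

Integrate term by term and add the pieces.
A general antiderivative is -5*sqrt(4*x**2 + 5/3)*sin(x + pi/4)/8 - 3/(2*(3*x**2/2 + 2)) + C.
The condition gives C = 1/4 - 5*sqrt(30)/48 - (-3/4 - 5*sqrt(30)/48) = 1.
So G(x) = (72*x**2 - 5*sqrt(3)*(3*x**2 + 4)*sqrt(12*x**2 + 5)*sin(x + pi/4) + 24)/(24*(3*x**2 + 4)).
Check: d/dx[(72*x**2 - 5*sqrt(3)*(3*x**2 + 4)*sqrt(12*x**2 + 5)*sin(x + pi/4) + 24)/(24*(3*x**2 + 4))] = (-540*sqrt(3)*x**6*cos(x + pi/4) - 540*sqrt(3)*x**5*sin(x + pi/4) - 1665*sqrt(3)*x**4*cos(x + pi/4) - 1440*sqrt(3)*x**3*sin(x + pi/4) - 1560*sqrt(3)*x**2*cos(x + pi/4) + 432*x*sqrt(12*x**2 + 5) - 960*sqrt(3)*x*sin(x + pi/4) - 400*sqrt(3)*cos(x + pi/4))/(216*x**4*sqrt(12*x**2 + 5) + 576*x**2*sqrt(12*x**2 + 5) + 384*sqrt(12*x**2 + 5)), which equals G'(x).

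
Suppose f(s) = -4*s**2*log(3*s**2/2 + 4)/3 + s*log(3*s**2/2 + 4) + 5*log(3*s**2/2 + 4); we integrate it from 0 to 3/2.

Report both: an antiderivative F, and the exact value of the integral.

Antiderivative: F(s) = (48*s**3 - 81*s**2 + 9*s*(-8*s**2 + 9*s + 90)*log(3*s**2/2 + 4) - 2004*s + 216*log(s**2 + 8/3) + 1336*sqrt(6)*atan(sqrt(6)*s/4))/162; value = -1345/72 - 4*log(8/3)/3 + 4*log(59/12)/3 + 57*log(59/8)/8 + 668*sqrt(6)*atan(3*sqrt(6)/8)/81

Integrate term by term and add the pieces.
F(s) = (48*s**3 - 81*s**2 + 9*s*(-8*s**2 + 9*s + 90)*log(3*s**2/2 + 4) - 2004*s + 216*log(s**2 + 8/3) + 1336*sqrt(6)*atan(sqrt(6)*s/4))/162 is an antiderivative of f.
Check: d/ds[(48*s**3 - 81*s**2 + 9*s*(-8*s**2 + 9*s + 90)*log(3*s**2/2 + 4) - 2004*s + 216*log(s**2 + 8/3) + 1336*sqrt(6)*atan(sqrt(6)*s/4))/162] = -4*s**2*log(3*s**2/2 + 4)/3 + s*log(3*s**2/2 + 4) + 5*log(3*s**2/2 + 4) = f(s).
F(3/2) = -1345/72 + 4*log(59/12)/3 + 57*log(59/8)/8 + 668*sqrt(6)*atan(3*sqrt(6)/8)/81; F(0) = 4*log(8/3)/3.
Integral = F(3/2) - F(0) = -1345/72 - 4*log(8/3)/3 + 4*log(59/12)/3 + 57*log(59/8)/8 + 668*sqrt(6)*atan(3*sqrt(6)/8)/81.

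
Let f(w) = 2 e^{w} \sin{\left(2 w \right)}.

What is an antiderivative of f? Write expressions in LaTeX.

An antiderivative is F(w) = \frac{2 \left(\sin{\left(2 w \right)} - 2 \cos{\left(2 w \right)}\right) e^{w}}{5}.

A candidate is checked by its d/dw: the result must match f(w).
Check: d/dw[\frac{2 \left(\sin{\left(2 w \right)} - 2 \cos{\left(2 w \right)}\right) e^{w}}{5}] = 2 e^{w} \sin{\left(2 w \right)} = f(w).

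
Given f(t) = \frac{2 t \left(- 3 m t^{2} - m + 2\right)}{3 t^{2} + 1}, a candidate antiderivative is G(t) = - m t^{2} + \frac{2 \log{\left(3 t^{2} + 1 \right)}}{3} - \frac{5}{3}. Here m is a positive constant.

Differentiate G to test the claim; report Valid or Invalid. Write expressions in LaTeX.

d/dt[G] = \frac{- 6 m t^{3} - 2 m t + 4 t}{3 t^{2} + 1}
This equals f(t) exactly, so the claim holds.

Valid. The derivative of G reproduces f.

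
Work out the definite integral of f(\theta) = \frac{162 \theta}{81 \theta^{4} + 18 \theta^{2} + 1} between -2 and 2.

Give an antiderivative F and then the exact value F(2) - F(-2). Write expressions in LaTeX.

Antiderivative: F(\theta) = - \frac{9}{9 \theta^{2} + 1}; value = 0

The substitution u = 3 \theta^{2} + \frac{1}{3} works: f is exactly (dF/du)*(du/d\theta) for that inner function.
F(\theta) = - \frac{9}{9 \theta^{2} + 1} is an antiderivative of f.
Check: d/d\theta[- \frac{9}{9 \theta^{2} + 1}] = \frac{162 \theta}{81 \theta^{4} + 18 \theta^{2} + 1} = f(\theta).
F(2) = - \frac{9}{37}; F(-2) = - \frac{9}{37}.
Integral = F(2) - F(-2) = 0.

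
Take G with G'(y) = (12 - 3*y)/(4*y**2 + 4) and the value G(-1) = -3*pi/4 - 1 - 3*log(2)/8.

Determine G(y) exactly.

G(y) = (-3*log(y**2 + 1) + 24*atan(y) - 8)/8

Whatever form G(y) takes, its d/dy must return the stated G'(y).
A general antiderivative is -3*log(y**2 + 1)/8 + 3*atan(y) + C.
The condition gives C = -3*pi/4 - 1 - 3*log(2)/8 - (-3*pi/4 - 3*log(2)/8) = -1.
So G(y) = (-3*log(y**2 + 1) + 24*atan(y) - 8)/8.
Check: d/dy[(-3*log(y**2 + 1) + 24*atan(y) - 8)/8] = (12 - 3*y)/(4*y**2 + 4) = G'(y).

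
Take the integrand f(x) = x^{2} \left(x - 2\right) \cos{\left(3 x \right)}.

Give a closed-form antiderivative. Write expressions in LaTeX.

Any candidate F(x) must reproduce f(x) exactly when differentiated.
Check: d/dx[\frac{9 x^{3} \sin{\left(3 x \right)} - 18 x^{2} \sin{\left(3 x \right)} + 9 x^{2} \cos{\left(3 x \right)} - 6 x \sin{\left(3 x \right)} - 12 x \cos{\left(3 x \right)} + 4 \sin{\left(3 x \right)} - 2 \cos{\left(3 x \right)}}{27}] = x^{3} \cos{\left(3 x \right)} - 2 x^{2} \cos{\left(3 x \right)}, which equals f(x).

An antiderivative is F(x) = \frac{9 x^{3} \sin{\left(3 x \right)} - 18 x^{2} \sin{\left(3 x \right)} + 9 x^{2} \cos{\left(3 x \right)} - 6 x \sin{\left(3 x \right)} - 12 x \cos{\left(3 x \right)} + 4 \sin{\left(3 x \right)} - 2 \cos{\left(3 x \right)}}{27}.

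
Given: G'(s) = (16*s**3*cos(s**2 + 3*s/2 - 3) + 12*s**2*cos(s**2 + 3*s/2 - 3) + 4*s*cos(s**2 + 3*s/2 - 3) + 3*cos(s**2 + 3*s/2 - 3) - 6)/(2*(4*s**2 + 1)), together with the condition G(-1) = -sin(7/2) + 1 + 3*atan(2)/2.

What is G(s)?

G(s) = (2*sin(s**2 + 3*s/2 - 3) - 3*atan(2*s) + 2)/2

Whatever form G(s) takes, its d/ds must return the stated G'(s).
A general antiderivative is sin(s**2 + 3*s/2 - 3) - 3*atan(2*s)/2 + C.
The condition gives C = -sin(7/2) + 1 + 3*atan(2)/2 - (-sin(7/2) + 3*atan(2)/2) = 1.
So G(s) = (2*sin(s**2 + 3*s/2 - 3) - 3*atan(2*s) + 2)/2.
Check: d/ds[(2*sin(s**2 + 3*s/2 - 3) - 3*atan(2*s) + 2)/2] = (16*s**3*cos(s**2 + 3*s/2 - 3) + 12*s**2*cos(s**2 + 3*s/2 - 3) + 4*s*cos(s**2 + 3*s/2 - 3) + 3*cos(s**2 + 3*s/2 - 3) - 6)/(8*s**2 + 2), which equals G'(s).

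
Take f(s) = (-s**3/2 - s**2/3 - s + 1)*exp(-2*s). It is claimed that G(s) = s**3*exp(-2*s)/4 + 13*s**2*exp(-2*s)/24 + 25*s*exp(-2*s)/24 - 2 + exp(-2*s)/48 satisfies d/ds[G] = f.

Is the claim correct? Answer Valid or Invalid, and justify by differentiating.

Valid - the claim checks out under differentiation.

d/ds[G] = (-3*s**3 - 2*s**2 - 6*s + 6)*exp(-2*s)/6
This equals f(s) exactly, so the claim holds.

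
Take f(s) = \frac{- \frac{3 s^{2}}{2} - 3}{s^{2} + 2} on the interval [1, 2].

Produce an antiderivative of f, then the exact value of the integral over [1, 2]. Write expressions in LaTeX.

Antiderivative: F(s) = - \frac{3 s}{2}; value = - \frac{3}{2}

An antiderivative F(s) passes only if d/ds[F] lands on f(s) exactly.
F(s) = - \frac{3 s}{2} is an antiderivative of f.
Check: d/ds[- \frac{3 s}{2}] = - \frac{3}{2}, which equals f(s).
F(2) = -3; F(1) = - \frac{3}{2}.
Integral = F(2) - F(1) = - \frac{3}{2}.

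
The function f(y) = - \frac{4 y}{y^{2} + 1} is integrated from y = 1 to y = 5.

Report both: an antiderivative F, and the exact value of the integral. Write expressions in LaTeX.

The substitution u = y^{2} + 1 works: f is exactly (dF/du)*(du/dy) for that inner function.
F(y) = - 2 \log{\left(y^{2} + 1 \right)} is an antiderivative of f.
Check: d/dy[- 2 \log{\left(y^{2} + 1 \right)}] = - \frac{4 y}{y^{2} + 1} = f(y).
F(5) = - 2 \log{\left(26 \right)}; F(1) = - 2 \log{\left(2 \right)}.
Integral = F(5) - F(1) = - 2 \log{\left(26 \right)} + 2 \log{\left(2 \right)}.

Antiderivative: F(y) = - 2 \log{\left(y^{2} + 1 \right)}; value = - 2 \log{\left(26 \right)} + 2 \log{\left(2 \right)}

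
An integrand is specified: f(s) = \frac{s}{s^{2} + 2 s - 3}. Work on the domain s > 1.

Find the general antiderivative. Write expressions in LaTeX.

F(s) = \frac{\log{\left(s - 1 \right)}}{4} + \frac{3 \log{\left(s + 3 \right)}}{4} + C

Factor the denominator (\left(s - 1\right) \left(s + 3\right)) and decompose: f = \frac{3}{4 \left(s + 3\right)} + \frac{1}{4 \left(s - 1\right)}; each piece integrates to a log, atan, or power term.
Check: d/ds[\frac{\log{\left(s - 1 \right)}}{4} + \frac{3 \log{\left(s + 3 \right)}}{4}] = \frac{s}{s^{2} + 2 s - 3} = f(s).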